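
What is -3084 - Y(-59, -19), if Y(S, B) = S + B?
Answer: -3006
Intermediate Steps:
Y(S, B) = B + S
-3084 - Y(-59, -19) = -3084 - (-19 - 59) = -3084 - 1*(-78) = -3084 + 78 = -3006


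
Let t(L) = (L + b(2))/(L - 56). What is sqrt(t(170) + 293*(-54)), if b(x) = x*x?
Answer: I*sqrt(5711191)/19 ≈ 125.78*I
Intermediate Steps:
b(x) = x**2
t(L) = (4 + L)/(-56 + L) (t(L) = (L + 2**2)/(L - 56) = (L + 4)/(-56 + L) = (4 + L)/(-56 + L))
sqrt(t(170) + 293*(-54)) = sqrt((4 + 170)/(-56 + 170) + 293*(-54)) = sqrt(174/114 - 15822) = sqrt((1/114)*174 - 15822) = sqrt(29/19 - 15822) = sqrt(-300589/19) = I*sqrt(5711191)/19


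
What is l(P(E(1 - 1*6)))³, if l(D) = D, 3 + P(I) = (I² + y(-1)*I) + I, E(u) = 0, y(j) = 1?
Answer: -27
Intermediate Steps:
P(I) = -3 + I² + 2*I (P(I) = -3 + ((I² + 1*I) + I) = -3 + ((I² + I) + I) = -3 + ((I + I²) + I) = -3 + (I² + 2*I) = -3 + I² + 2*I)
l(P(E(1 - 1*6)))³ = (-3 + 0² + 2*0)³ = (-3 + 0 + 0)³ = (-3)³ = -27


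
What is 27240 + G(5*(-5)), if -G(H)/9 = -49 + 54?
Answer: 27195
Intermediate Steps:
G(H) = -45 (G(H) = -9*(-49 + 54) = -9*5 = -45)
27240 + G(5*(-5)) = 27240 - 45 = 27195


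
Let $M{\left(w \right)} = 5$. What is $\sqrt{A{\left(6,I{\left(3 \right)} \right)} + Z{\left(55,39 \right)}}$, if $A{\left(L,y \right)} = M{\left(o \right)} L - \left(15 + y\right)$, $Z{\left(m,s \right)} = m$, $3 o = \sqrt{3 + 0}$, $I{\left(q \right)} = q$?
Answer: $\sqrt{67} \approx 8.1853$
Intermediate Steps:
$o = \frac{\sqrt{3}}{3}$ ($o = \frac{\sqrt{3 + 0}}{3} = \frac{\sqrt{3}}{3} \approx 0.57735$)
$A{\left(L,y \right)} = -15 - y + 5 L$ ($A{\left(L,y \right)} = 5 L - \left(15 + y\right) = -15 - y + 5 L$)
$\sqrt{A{\left(6,I{\left(3 \right)} \right)} + Z{\left(55,39 \right)}} = \sqrt{\left(-15 - 3 + 5 \cdot 6\right) + 55} = \sqrt{\left(-15 - 3 + 30\right) + 55} = \sqrt{12 + 55} = \sqrt{67}$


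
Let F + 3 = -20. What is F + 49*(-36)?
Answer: -1787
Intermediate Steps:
F = -23 (F = -3 - 20 = -23)
F + 49*(-36) = -23 + 49*(-36) = -23 - 1764 = -1787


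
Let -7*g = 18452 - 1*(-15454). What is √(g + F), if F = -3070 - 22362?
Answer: I*√1483510/7 ≈ 174.0*I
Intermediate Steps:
g = -33906/7 (g = -(18452 - 1*(-15454))/7 = -(18452 + 15454)/7 = -⅐*33906 = -33906/7 ≈ -4843.7)
F = -25432
√(g + F) = √(-33906/7 - 25432) = √(-211930/7) = I*√1483510/7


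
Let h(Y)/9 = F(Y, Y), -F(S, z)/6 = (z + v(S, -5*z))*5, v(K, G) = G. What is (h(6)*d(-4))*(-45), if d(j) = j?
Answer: 1166400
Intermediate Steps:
F(S, z) = 120*z (F(S, z) = -6*(z - 5*z)*5 = -6*(-4*z)*5 = -(-120)*z = 120*z)
h(Y) = 1080*Y (h(Y) = 9*(120*Y) = 1080*Y)
(h(6)*d(-4))*(-45) = ((1080*6)*(-4))*(-45) = (6480*(-4))*(-45) = -25920*(-45) = 1166400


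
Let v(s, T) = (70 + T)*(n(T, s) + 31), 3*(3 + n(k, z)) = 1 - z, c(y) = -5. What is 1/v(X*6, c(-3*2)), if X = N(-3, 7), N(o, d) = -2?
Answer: 3/6305 ≈ 0.00047581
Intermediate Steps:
X = -2
n(k, z) = -8/3 - z/3 (n(k, z) = -3 + (1 - z)/3 = -3 + (⅓ - z/3) = -8/3 - z/3)
v(s, T) = (70 + T)*(85/3 - s/3) (v(s, T) = (70 + T)*((-8/3 - s/3) + 31) = (70 + T)*(85/3 - s/3))
1/v(X*6, c(-3*2)) = 1/(5950/3 - (-140)*6/3 + (85/3)*(-5) - ⅓*(-5)*(-2*6)) = 1/(5950/3 - 70/3*(-12) - 425/3 - ⅓*(-5)*(-12)) = 1/(5950/3 + 280 - 425/3 - 20) = 1/(6305/3) = 3/6305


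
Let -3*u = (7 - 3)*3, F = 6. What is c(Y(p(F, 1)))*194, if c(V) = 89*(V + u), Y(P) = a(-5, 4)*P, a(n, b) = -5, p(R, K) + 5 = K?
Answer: 276256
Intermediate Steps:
p(R, K) = -5 + K
u = -4 (u = -(7 - 3)*3/3 = -4*3/3 = -⅓*12 = -4)
Y(P) = -5*P
c(V) = -356 + 89*V (c(V) = 89*(V - 4) = 89*(-4 + V) = -356 + 89*V)
c(Y(p(F, 1)))*194 = (-356 + 89*(-5*(-5 + 1)))*194 = (-356 + 89*(-5*(-4)))*194 = (-356 + 89*20)*194 = (-356 + 1780)*194 = 1424*194 = 276256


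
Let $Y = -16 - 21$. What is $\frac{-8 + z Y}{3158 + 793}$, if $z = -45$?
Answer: $\frac{1657}{3951} \approx 0.41939$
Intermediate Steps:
$Y = -37$ ($Y = -16 - 21 = -37$)
$\frac{-8 + z Y}{3158 + 793} = \frac{-8 - -1665}{3158 + 793} = \frac{-8 + 1665}{3951} = 1657 \cdot \frac{1}{3951} = \frac{1657}{3951}$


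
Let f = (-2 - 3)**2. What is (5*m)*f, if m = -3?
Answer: -375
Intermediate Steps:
f = 25 (f = (-5)**2 = 25)
(5*m)*f = (5*(-3))*25 = -15*25 = -375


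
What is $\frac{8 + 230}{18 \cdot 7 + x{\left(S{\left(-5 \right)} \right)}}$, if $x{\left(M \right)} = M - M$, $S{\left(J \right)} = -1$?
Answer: $\frac{17}{9} \approx 1.8889$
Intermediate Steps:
$x{\left(M \right)} = 0$
$\frac{8 + 230}{18 \cdot 7 + x{\left(S{\left(-5 \right)} \right)}} = \frac{8 + 230}{18 \cdot 7 + 0} = \frac{238}{126 + 0} = \frac{238}{126} = 238 \cdot \frac{1}{126} = \frac{17}{9}$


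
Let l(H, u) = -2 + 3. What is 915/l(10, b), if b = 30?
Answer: 915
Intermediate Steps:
l(H, u) = 1
915/l(10, b) = 915/1 = 915*1 = 915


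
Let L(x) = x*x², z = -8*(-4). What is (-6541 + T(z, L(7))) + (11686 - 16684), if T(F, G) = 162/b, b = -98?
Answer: -565492/49 ≈ -11541.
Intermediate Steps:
z = 32
L(x) = x³
T(F, G) = -81/49 (T(F, G) = 162/(-98) = 162*(-1/98) = -81/49)
(-6541 + T(z, L(7))) + (11686 - 16684) = (-6541 - 81/49) + (11686 - 16684) = -320590/49 - 4998 = -565492/49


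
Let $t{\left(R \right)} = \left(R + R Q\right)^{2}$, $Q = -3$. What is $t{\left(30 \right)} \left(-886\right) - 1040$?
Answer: $-3190640$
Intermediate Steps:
$t{\left(R \right)} = 4 R^{2}$ ($t{\left(R \right)} = \left(R + R \left(-3\right)\right)^{2} = \left(R - 3 R\right)^{2} = \left(- 2 R\right)^{2} = 4 R^{2}$)
$t{\left(30 \right)} \left(-886\right) - 1040 = 4 \cdot 30^{2} \left(-886\right) - 1040 = 4 \cdot 900 \left(-886\right) - 1040 = 3600 \left(-886\right) - 1040 = -3189600 - 1040 = -3190640$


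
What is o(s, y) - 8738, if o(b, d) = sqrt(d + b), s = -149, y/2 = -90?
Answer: -8738 + I*sqrt(329) ≈ -8738.0 + 18.138*I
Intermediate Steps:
y = -180 (y = 2*(-90) = -180)
o(b, d) = sqrt(b + d)
o(s, y) - 8738 = sqrt(-149 - 180) - 8738 = sqrt(-329) - 8738 = I*sqrt(329) - 8738 = -8738 + I*sqrt(329)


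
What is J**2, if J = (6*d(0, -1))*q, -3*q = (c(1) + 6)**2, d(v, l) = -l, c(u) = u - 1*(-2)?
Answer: 26244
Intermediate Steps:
c(u) = 2 + u (c(u) = u + 2 = 2 + u)
q = -27 (q = -((2 + 1) + 6)**2/3 = -(3 + 6)**2/3 = -1/3*9**2 = -1/3*81 = -27)
J = -162 (J = (6*(-1*(-1)))*(-27) = (6*1)*(-27) = 6*(-27) = -162)
J**2 = (-162)**2 = 26244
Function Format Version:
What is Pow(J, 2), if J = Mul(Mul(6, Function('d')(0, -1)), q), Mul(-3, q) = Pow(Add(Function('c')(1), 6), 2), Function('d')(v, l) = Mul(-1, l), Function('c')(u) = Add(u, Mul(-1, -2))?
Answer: 26244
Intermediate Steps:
Function('c')(u) = Add(2, u) (Function('c')(u) = Add(u, 2) = Add(2, u))
q = -27 (q = Mul(Rational(-1, 3), Pow(Add(Add(2, 1), 6), 2)) = Mul(Rational(-1, 3), Pow(Add(3, 6), 2)) = Mul(Rational(-1, 3), Pow(9, 2)) = Mul(Rational(-1, 3), 81) = -27)
J = -162 (J = Mul(Mul(6, Mul(-1, -1)), -27) = Mul(Mul(6, 1), -27) = Mul(6, -27) = -162)
Pow(J, 2) = Pow(-162, 2) = 26244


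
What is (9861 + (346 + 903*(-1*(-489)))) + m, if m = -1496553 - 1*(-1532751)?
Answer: 487972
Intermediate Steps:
m = 36198 (m = -1496553 + 1532751 = 36198)
(9861 + (346 + 903*(-1*(-489)))) + m = (9861 + (346 + 903*(-1*(-489)))) + 36198 = (9861 + (346 + 903*489)) + 36198 = (9861 + (346 + 441567)) + 36198 = (9861 + 441913) + 36198 = 451774 + 36198 = 487972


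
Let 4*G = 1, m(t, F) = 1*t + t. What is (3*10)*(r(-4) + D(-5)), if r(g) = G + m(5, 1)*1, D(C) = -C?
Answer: 915/2 ≈ 457.50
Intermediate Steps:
m(t, F) = 2*t (m(t, F) = t + t = 2*t)
G = 1/4 (G = (1/4)*1 = 1/4 ≈ 0.25000)
r(g) = 41/4 (r(g) = 1/4 + (2*5)*1 = 1/4 + 10*1 = 1/4 + 10 = 41/4)
(3*10)*(r(-4) + D(-5)) = (3*10)*(41/4 - 1*(-5)) = 30*(41/4 + 5) = 30*(61/4) = 915/2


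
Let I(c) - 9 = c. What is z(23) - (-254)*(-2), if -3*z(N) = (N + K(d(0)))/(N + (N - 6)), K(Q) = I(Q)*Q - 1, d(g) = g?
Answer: -30491/60 ≈ -508.18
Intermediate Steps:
I(c) = 9 + c
K(Q) = -1 + Q*(9 + Q) (K(Q) = (9 + Q)*Q - 1 = Q*(9 + Q) - 1 = -1 + Q*(9 + Q))
z(N) = -(-1 + N)/(3*(-6 + 2*N)) (z(N) = -(N + (-1 + 0*(9 + 0)))/(3*(N + (N - 6))) = -(N + (-1 + 0*9))/(3*(N + (-6 + N))) = -(N + (-1 + 0))/(3*(-6 + 2*N)) = -(N - 1)/(3*(-6 + 2*N)) = -(-1 + N)/(3*(-6 + 2*N)))
z(23) - (-254)*(-2) = (1 - 1*23)/(6*(-3 + 23)) - (-254)*(-2) = (⅙)*(1 - 23)/20 - 1*508 = (⅙)*(1/20)*(-22) - 508 = -11/60 - 508 = -30491/60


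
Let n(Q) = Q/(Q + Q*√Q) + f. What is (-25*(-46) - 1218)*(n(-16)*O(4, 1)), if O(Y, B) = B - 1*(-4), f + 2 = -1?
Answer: 1000 + 80*I ≈ 1000.0 + 80.0*I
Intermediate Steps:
f = -3 (f = -2 - 1 = -3)
O(Y, B) = 4 + B (O(Y, B) = B + 4 = 4 + B)
n(Q) = -3 + Q/(Q + Q^(3/2)) (n(Q) = Q/(Q + Q*√Q) - 3 = Q/(Q + Q^(3/2)) - 3 = -3 + Q/(Q + Q^(3/2)))
(-25*(-46) - 1218)*(n(-16)*O(4, 1)) = (-25*(-46) - 1218)*(((-(-192)*I - 2*(-16))/(-16 + (-16)^(3/2)))*(4 + 1)) = (1150 - 1218)*(((-(-192)*I + 32)/(-16 - 64*I))*5) = -68*((-16 + 64*I)/4352)*(192*I + 32)*5 = -68*((-16 + 64*I)/4352)*(32 + 192*I)*5 = -68*(-16 + 64*I)*(32 + 192*I)/4352*5 = -5*(-16 + 64*I)*(32 + 192*I)/64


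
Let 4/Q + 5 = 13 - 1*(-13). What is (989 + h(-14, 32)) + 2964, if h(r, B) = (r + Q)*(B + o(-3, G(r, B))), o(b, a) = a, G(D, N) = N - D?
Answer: 20131/7 ≈ 2875.9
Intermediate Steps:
Q = 4/21 (Q = 4/(-5 + (13 - 1*(-13))) = 4/(-5 + (13 + 13)) = 4/(-5 + 26) = 4/21 ≈ 0.19048)
h(r, B) = (4/21 + r)*(-r + 2*B) (h(r, B) = (r + 4/21)*(B + (B - r)) = (4/21 + r)*(-r + 2*B))
(989 + h(-14, 32)) + 2964 = (989 + (-1*(-14)² - 4/21*(-14) + (8/21)*32 + 2*32*(-14))) + 2964 = (989 + (-1*196 + 8/3 + 256/21 - 896)) + 2964 = (989 + (-196 + 8/3 + 256/21 - 896)) + 2964 = (989 - 7540/7) + 2964 = -617/7 + 2964 = 20131/7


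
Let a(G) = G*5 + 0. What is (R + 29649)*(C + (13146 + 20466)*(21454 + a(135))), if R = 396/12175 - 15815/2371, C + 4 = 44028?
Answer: 636495274218460086752/28866925 ≈ 2.2049e+13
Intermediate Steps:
C = 44024 (C = -4 + 44028 = 44024)
a(G) = 5*G (a(G) = 5*G + 0 = 5*G)
R = -191608709/28866925 (R = 396*(1/12175) - 15815*1/2371 = 396/12175 - 15815/2371 = -191608709/28866925 ≈ -6.6377)
(R + 29649)*(C + (13146 + 20466)*(21454 + a(135))) = (-191608709/28866925 + 29649)*(44024 + (13146 + 20466)*(21454 + 5*135)) = 855683850616*(44024 + 33612*(21454 + 675))/28866925 = 855683850616*(44024 + 33612*22129)/28866925 = 855683850616*(44024 + 743799948)/28866925 = (855683850616/28866925)*743843972 = 636495274218460086752/28866925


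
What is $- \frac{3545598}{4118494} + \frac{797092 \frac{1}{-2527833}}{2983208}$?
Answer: $- \frac{3342192606736025165}{3882221985586939302} \approx -0.8609$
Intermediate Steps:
$- \frac{3545598}{4118494} + \frac{797092 \frac{1}{-2527833}}{2983208} = \left(-3545598\right) \frac{1}{4118494} + 797092 \left(- \frac{1}{2527833}\right) \frac{1}{2983208} = - \frac{1772799}{2059247} - \frac{199273}{1885262907066} = - \frac{3342192606736025165}{3882221985586939302}$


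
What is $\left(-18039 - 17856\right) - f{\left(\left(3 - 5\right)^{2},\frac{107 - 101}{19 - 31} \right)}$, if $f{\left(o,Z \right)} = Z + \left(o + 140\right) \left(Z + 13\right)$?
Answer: $- \frac{75389}{2} \approx -37695.0$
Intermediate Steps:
$f{\left(o,Z \right)} = Z + \left(13 + Z\right) \left(140 + o\right)$ ($f{\left(o,Z \right)} = Z + \left(140 + o\right) \left(13 + Z\right) = Z + \left(13 + Z\right) \left(140 + o\right)$)
$\left(-18039 - 17856\right) - f{\left(\left(3 - 5\right)^{2},\frac{107 - 101}{19 - 31} \right)} = \left(-18039 - 17856\right) - \left(1820 + 13 \left(3 - 5\right)^{2} + 141 \frac{107 - 101}{19 - 31} + \frac{107 - 101}{19 - 31} \left(3 - 5\right)^{2}\right) = -35895 - \left(1820 + 13 \left(-2\right)^{2} + 141 \frac{6}{-12} + \frac{6}{-12} \left(-2\right)^{2}\right) = -35895 - \left(1820 + 13 \cdot 4 + 141 \cdot 6 \left(- \frac{1}{12}\right) + 6 \left(- \frac{1}{12}\right) 4\right) = -35895 - \left(1820 + 52 + 141 \left(- \frac{1}{2}\right) - 2\right) = -35895 - \left(1820 + 52 - \frac{141}{2} - 2\right) = -35895 - \frac{3599}{2} = - \frac{75389}{2}$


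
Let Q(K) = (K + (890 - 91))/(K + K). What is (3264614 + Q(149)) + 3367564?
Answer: 988194996/149 ≈ 6.6322e+6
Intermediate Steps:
Q(K) = (799 + K)/(2*K) (Q(K) = (K + 799)/((2*K)) = (799 + K)*(1/(2*K)) = (799 + K)/(2*K))
(3264614 + Q(149)) + 3367564 = (3264614 + (½)*(799 + 149)/149) + 3367564 = (3264614 + (½)*(1/149)*948) + 3367564 = (3264614 + 474/149) + 3367564 = 486427960/149 + 3367564 = 988194996/149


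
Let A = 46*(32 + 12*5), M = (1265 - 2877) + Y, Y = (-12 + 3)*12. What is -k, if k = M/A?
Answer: 215/529 ≈ 0.40643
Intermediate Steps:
Y = -108 (Y = -9*12 = -108)
M = -1720 (M = (1265 - 2877) - 108 = -1612 - 108 = -1720)
A = 4232 (A = 46*(32 + 60) = 46*92 = 4232)
k = -215/529 (k = -1720/4232 = -1720*1/4232 = -215/529 ≈ -0.40643)
-k = -1*(-215/529) = 215/529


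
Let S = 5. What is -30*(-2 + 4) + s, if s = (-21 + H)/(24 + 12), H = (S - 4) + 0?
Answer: -545/9 ≈ -60.556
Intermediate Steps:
H = 1 (H = (5 - 4) + 0 = 1 + 0 = 1)
s = -5/9 (s = (-21 + 1)/(24 + 12) = -20/36 = -20*1/36 = -5/9 ≈ -0.55556)
-30*(-2 + 4) + s = -30*(-2 + 4) - 5/9 = -30*2 - 5/9 = -5*12 - 5/9 = -60 - 5/9 = -545/9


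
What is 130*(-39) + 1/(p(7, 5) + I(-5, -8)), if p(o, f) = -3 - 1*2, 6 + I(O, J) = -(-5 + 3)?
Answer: -45631/9 ≈ -5070.1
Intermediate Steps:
I(O, J) = -4 (I(O, J) = -6 - (-5 + 3) = -6 - 1*(-2) = -6 + 2 = -4)
p(o, f) = -5 (p(o, f) = -3 - 2 = -5)
130*(-39) + 1/(p(7, 5) + I(-5, -8)) = 130*(-39) + 1/(-5 - 4) = -5070 + 1/(-9) = -5070 - 1/9 = -45631/9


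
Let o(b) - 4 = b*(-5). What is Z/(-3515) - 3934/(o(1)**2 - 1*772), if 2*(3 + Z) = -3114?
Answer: 3006154/542013 ≈ 5.5463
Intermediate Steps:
Z = -1560 (Z = -3 + (1/2)*(-3114) = -3 - 1557 = -1560)
o(b) = 4 - 5*b (o(b) = 4 + b*(-5) = 4 - 5*b)
Z/(-3515) - 3934/(o(1)**2 - 1*772) = -1560/(-3515) - 3934/((4 - 5*1)**2 - 1*772) = -1560*(-1/3515) - 3934/((4 - 5)**2 - 772) = 312/703 - 3934/((-1)**2 - 772) = 312/703 - 3934/(1 - 772) = 312/703 - 3934/(-771) = 312/703 - 3934*(-1/771) = 312/703 + 3934/771 = 3006154/542013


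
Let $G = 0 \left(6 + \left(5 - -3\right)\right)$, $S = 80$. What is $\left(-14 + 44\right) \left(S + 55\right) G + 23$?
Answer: $23$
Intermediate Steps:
$G = 0$ ($G = 0 \left(6 + \left(5 + 3\right)\right) = 0 \left(6 + 8\right) = 0 \cdot 14 = 0$)
$\left(-14 + 44\right) \left(S + 55\right) G + 23 = \left(-14 + 44\right) \left(80 + 55\right) 0 + 23 = 30 \cdot 135 \cdot 0 + 23 = 4050 \cdot 0 + 23 = 0 + 23 = 23$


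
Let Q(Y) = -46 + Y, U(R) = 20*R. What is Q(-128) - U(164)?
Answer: -3454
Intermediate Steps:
Q(-128) - U(164) = (-46 - 128) - 20*164 = -174 - 1*3280 = -174 - 3280 = -3454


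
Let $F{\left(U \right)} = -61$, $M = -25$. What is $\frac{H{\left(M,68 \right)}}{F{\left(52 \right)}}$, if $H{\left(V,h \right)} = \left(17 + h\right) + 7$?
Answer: $- \frac{92}{61} \approx -1.5082$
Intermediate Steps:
$H{\left(V,h \right)} = 24 + h$
$\frac{H{\left(M,68 \right)}}{F{\left(52 \right)}} = \frac{24 + 68}{-61} = 92 \left(- \frac{1}{61}\right) = - \frac{92}{61}$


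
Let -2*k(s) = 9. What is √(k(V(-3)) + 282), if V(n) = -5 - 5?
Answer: √1110/2 ≈ 16.658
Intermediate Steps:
V(n) = -10
k(s) = -9/2 (k(s) = -½*9 = -9/2)
√(k(V(-3)) + 282) = √(-9/2 + 282) = √(555/2) = √1110/2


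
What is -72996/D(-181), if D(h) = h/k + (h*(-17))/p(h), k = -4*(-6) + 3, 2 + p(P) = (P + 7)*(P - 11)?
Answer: 65839618152/5963407 ≈ 11041.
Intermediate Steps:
p(P) = -2 + (-11 + P)*(7 + P) (p(P) = -2 + (P + 7)*(P - 11) = -2 + (7 + P)*(-11 + P) = -2 + (-11 + P)*(7 + P))
k = 27 (k = 24 + 3 = 27)
D(h) = h/27 - 17*h/(-79 + h² - 4*h) (D(h) = h/27 + (h*(-17))/(-79 + h² - 4*h) = h*(1/27) + (-17*h)/(-79 + h² - 4*h) = h/27 - 17*h/(-79 + h² - 4*h))
-72996/D(-181) = -72996*(-27*(79 - 1*(-181)² + 4*(-181))/(181*(538 - 1*(-181)² + 4*(-181)))) = -72996*(-27*(79 - 1*32761 - 724)/(181*(538 - 1*32761 - 724))) = -72996*(-27*(79 - 32761 - 724)/(181*(538 - 32761 - 724))) = -72996/((1/27)*(-181)*(-32947)/(-33406)) = -72996/((1/27)*(-181)*(-1/33406)*(-32947)) = -72996/(-5963407/901962) = -72996*(-901962/5963407) = 65839618152/5963407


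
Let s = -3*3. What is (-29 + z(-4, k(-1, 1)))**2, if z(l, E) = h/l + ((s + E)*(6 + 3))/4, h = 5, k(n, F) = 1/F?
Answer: 37249/16 ≈ 2328.1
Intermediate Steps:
s = -9
z(l, E) = -81/4 + 5/l + 9*E/4 (z(l, E) = 5/l + ((-9 + E)*(6 + 3))/4 = 5/l + ((-9 + E)*9)*(1/4) = 5/l + (-81 + 9*E)*(1/4) = 5/l + (-81/4 + 9*E/4) = -81/4 + 5/l + 9*E/4)
(-29 + z(-4, k(-1, 1)))**2 = (-29 + (1/4)*(20 + 9*(-4)*(-9 + 1/1))/(-4))**2 = (-29 + (1/4)*(-1/4)*(20 + 9*(-4)*(-9 + 1)))**2 = (-29 + (1/4)*(-1/4)*(20 + 9*(-4)*(-8)))**2 = (-29 + (1/4)*(-1/4)*(20 + 288))**2 = (-29 + (1/4)*(-1/4)*308)**2 = (-29 - 77/4)**2 = (-193/4)**2 = 37249/16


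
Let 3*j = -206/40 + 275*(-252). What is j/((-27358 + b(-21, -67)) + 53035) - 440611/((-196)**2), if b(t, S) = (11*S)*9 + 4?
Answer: -34800877033/2744054880 ≈ -12.682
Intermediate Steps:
b(t, S) = 4 + 99*S (b(t, S) = 99*S + 4 = 4 + 99*S)
j = -1386103/60 (j = (-206/40 + 275*(-252))/3 = (-206*1/40 - 69300)/3 = (-103/20 - 69300)/3 = (1/3)*(-1386103/20) = -1386103/60 ≈ -23102.)
j/((-27358 + b(-21, -67)) + 53035) - 440611/((-196)**2) = -1386103/(60*((-27358 + (4 + 99*(-67))) + 53035)) - 440611/((-196)**2) = -1386103/(60*((-27358 + (4 - 6633)) + 53035)) - 440611/38416 = -1386103/(60*((-27358 - 6629) + 53035)) - 440611*1/38416 = -1386103/(60*(-33987 + 53035)) - 440611/38416 = -1386103/60/19048 - 440611/38416 = -1386103/60*1/19048 - 440611/38416 = -1386103/1142880 - 440611/38416 = -34800877033/2744054880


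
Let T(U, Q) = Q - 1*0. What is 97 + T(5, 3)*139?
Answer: 514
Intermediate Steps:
T(U, Q) = Q (T(U, Q) = Q + 0 = Q)
97 + T(5, 3)*139 = 97 + 3*139 = 97 + 417 = 514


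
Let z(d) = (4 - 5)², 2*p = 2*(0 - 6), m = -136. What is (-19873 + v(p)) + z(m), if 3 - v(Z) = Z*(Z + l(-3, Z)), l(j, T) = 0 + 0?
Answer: -19905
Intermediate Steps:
p = -6 (p = (2*(0 - 6))/2 = (2*(-6))/2 = (½)*(-12) = -6)
l(j, T) = 0
z(d) = 1 (z(d) = (-1)² = 1)
v(Z) = 3 - Z² (v(Z) = 3 - Z*(Z + 0) = 3 - Z*Z = 3 - Z²)
(-19873 + v(p)) + z(m) = (-19873 + (3 - 1*(-6)²)) + 1 = (-19873 + (3 - 1*36)) + 1 = (-19873 + (3 - 36)) + 1 = (-19873 - 33) + 1 = -19906 + 1 = -19905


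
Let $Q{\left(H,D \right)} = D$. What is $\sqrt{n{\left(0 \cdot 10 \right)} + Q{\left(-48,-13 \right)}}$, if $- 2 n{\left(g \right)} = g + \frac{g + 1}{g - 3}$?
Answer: $\frac{i \sqrt{462}}{6} \approx 3.5824 i$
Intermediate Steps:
$n{\left(g \right)} = - \frac{g}{2} - \frac{1 + g}{2 \left(-3 + g\right)}$ ($n{\left(g \right)} = - \frac{g + \frac{g + 1}{g - 3}}{2} = - \frac{g + \frac{1 + g}{-3 + g}}{2} = - \frac{g}{2} - \frac{1 + g}{2 \left(-3 + g\right)}$)
$\sqrt{n{\left(0 \cdot 10 \right)} + Q{\left(-48,-13 \right)}} = \sqrt{\frac{-1 - \left(0 \cdot 10\right)^{2} + 2 \cdot 0 \cdot 10}{2 \left(-3 + 0 \cdot 10\right)} - 13} = \sqrt{\frac{-1 - 0^{2} + 2 \cdot 0}{2 \left(-3 + 0\right)} - 13} = \sqrt{\frac{-1 - 0 + 0}{2 \left(-3\right)} - 13} = \sqrt{\frac{1}{2} \left(- \frac{1}{3}\right) \left(-1 + 0 + 0\right) - 13} = \sqrt{\frac{1}{2} \left(- \frac{1}{3}\right) \left(-1\right) - 13} = \sqrt{\frac{1}{6} - 13} = \sqrt{- \frac{77}{6}} = \frac{i \sqrt{462}}{6}$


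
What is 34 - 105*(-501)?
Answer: 52639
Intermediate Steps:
34 - 105*(-501) = 34 + 52605 = 52639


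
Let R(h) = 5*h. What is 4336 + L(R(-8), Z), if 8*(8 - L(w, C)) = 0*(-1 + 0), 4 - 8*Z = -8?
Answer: 4344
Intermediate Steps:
Z = 3/2 (Z = ½ - ⅛*(-8) = ½ + 1 = 3/2 ≈ 1.5000)
L(w, C) = 8 (L(w, C) = 8 - 0*(-1 + 0) = 8 - 0*(-1) = 8 - ⅛*0 = 8 + 0 = 8)
4336 + L(R(-8), Z) = 4336 + 8 = 4344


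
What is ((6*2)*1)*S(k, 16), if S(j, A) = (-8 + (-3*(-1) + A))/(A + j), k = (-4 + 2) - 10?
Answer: 33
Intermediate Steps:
k = -12 (k = -2 - 10 = -12)
S(j, A) = (-5 + A)/(A + j) (S(j, A) = (-8 + (3 + A))/(A + j) = (-5 + A)/(A + j))
((6*2)*1)*S(k, 16) = ((6*2)*1)*((-5 + 16)/(16 - 12)) = (12*1)*(11/4) = 12*((¼)*11) = 12*(11/4) = 33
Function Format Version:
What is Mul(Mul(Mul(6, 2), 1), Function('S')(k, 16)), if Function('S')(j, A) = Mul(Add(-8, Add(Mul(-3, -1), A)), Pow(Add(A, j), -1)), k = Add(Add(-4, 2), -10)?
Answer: 33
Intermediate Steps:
k = -12 (k = Add(-2, -10) = -12)
Function('S')(j, A) = Mul(Pow(Add(A, j), -1), Add(-5, A)) (Function('S')(j, A) = Mul(Add(-8, Add(3, A)), Pow(Add(A, j), -1)) = Mul(Add(-5, A), Pow(Add(A, j), -1)) = Mul(Pow(Add(A, j), -1), Add(-5, A)))
Mul(Mul(Mul(6, 2), 1), Function('S')(k, 16)) = Mul(Mul(Mul(6, 2), 1), Mul(Pow(Add(16, -12), -1), Add(-5, 16))) = Mul(Mul(12, 1), Mul(Pow(4, -1), 11)) = Mul(12, Mul(Rational(1, 4), 11)) = Mul(12, Rational(11, 4)) = 33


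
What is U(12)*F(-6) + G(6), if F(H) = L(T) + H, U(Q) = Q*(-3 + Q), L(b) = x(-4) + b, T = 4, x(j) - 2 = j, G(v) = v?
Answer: -426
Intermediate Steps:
x(j) = 2 + j
L(b) = -2 + b (L(b) = (2 - 4) + b = -2 + b)
F(H) = 2 + H (F(H) = (-2 + 4) + H = 2 + H)
U(12)*F(-6) + G(6) = (12*(-3 + 12))*(2 - 6) + 6 = (12*9)*(-4) + 6 = 108*(-4) + 6 = -432 + 6 = -426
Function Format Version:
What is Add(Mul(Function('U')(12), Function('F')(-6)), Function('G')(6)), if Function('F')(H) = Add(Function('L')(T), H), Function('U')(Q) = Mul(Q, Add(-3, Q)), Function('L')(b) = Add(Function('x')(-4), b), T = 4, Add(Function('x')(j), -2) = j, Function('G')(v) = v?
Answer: -426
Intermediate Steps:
Function('x')(j) = Add(2, j)
Function('L')(b) = Add(-2, b) (Function('L')(b) = Add(Add(2, -4), b) = Add(-2, b))
Function('F')(H) = Add(2, H) (Function('F')(H) = Add(Add(-2, 4), H) = Add(2, H))
Add(Mul(Function('U')(12), Function('F')(-6)), Function('G')(6)) = Add(Mul(Mul(12, Add(-3, 12)), Add(2, -6)), 6) = Add(Mul(Mul(12, 9), -4), 6) = Add(Mul(108, -4), 6) = Add(-432, 6) = -426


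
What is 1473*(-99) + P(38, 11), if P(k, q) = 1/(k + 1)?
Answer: -5687252/39 ≈ -1.4583e+5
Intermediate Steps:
P(k, q) = 1/(1 + k)
1473*(-99) + P(38, 11) = 1473*(-99) + 1/(1 + 38) = -145827 + 1/39 = -5687252/39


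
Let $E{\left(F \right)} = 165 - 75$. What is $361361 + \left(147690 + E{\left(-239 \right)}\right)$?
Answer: $509141$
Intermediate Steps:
$E{\left(F \right)} = 90$
$361361 + \left(147690 + E{\left(-239 \right)}\right) = 361361 + \left(147690 + 90\right) = 361361 + 147780 = 509141$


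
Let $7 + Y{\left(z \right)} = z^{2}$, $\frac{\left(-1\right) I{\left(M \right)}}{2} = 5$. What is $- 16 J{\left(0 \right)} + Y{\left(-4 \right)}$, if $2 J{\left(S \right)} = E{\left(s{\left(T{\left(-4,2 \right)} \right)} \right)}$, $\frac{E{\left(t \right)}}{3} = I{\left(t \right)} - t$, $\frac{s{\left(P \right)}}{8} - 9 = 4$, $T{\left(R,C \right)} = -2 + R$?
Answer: $2745$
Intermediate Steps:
$I{\left(M \right)} = -10$ ($I{\left(M \right)} = \left(-2\right) 5 = -10$)
$s{\left(P \right)} = 104$ ($s{\left(P \right)} = 72 + 8 \cdot 4 = 72 + 32 = 104$)
$E{\left(t \right)} = -30 - 3 t$ ($E{\left(t \right)} = 3 \left(-10 - t\right) = -30 - 3 t$)
$Y{\left(z \right)} = -7 + z^{2}$
$J{\left(S \right)} = -171$ ($J{\left(S \right)} = \frac{-30 - 312}{2} = \frac{1}{2} \left(-342\right) = -171$)
$- 16 J{\left(0 \right)} + Y{\left(-4 \right)} = \left(-16\right) \left(-171\right) - \left(7 - \left(-4\right)^{2}\right) = 2736 + \left(-7 + 16\right) = 2736 + 9 = 2745$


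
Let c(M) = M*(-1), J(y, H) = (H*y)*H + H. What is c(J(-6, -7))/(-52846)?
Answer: -301/52846 ≈ -0.0056958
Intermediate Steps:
J(y, H) = H + y*H² (J(y, H) = y*H² + H = H + y*H²)
c(M) = -M
c(J(-6, -7))/(-52846) = -(-7)*(1 - 7*(-6))/(-52846) = -(-7)*(1 + 42)*(-1/52846) = -(-7)*43*(-1/52846) = -1*(-301)*(-1/52846) = 301*(-1/52846) = -301/52846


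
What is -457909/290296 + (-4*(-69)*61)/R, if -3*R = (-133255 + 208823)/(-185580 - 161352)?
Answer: 317923511252729/1371068008 ≈ 2.3188e+5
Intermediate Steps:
R = 18892/260199 (R = -(-133255 + 208823)/(3*(-185580 - 161352)) = -75568/(3*(-346932)) = -75568*(-1)/(3*346932) = -1/3*(-18892/86733) = 18892/260199 ≈ 0.072606)
-457909/290296 + (-4*(-69)*61)/R = -457909/290296 + (-4*(-69)*61)/(18892/260199) = -457909*1/290296 + (276*61)*(260199/18892) = -457909/290296 + 16836*(260199/18892) = -457909/290296 + 1095177591/4723 = 317923511252729/1371068008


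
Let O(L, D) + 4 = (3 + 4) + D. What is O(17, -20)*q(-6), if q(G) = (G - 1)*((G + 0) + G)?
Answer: -1428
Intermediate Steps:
O(L, D) = 3 + D (O(L, D) = -4 + ((3 + 4) + D) = -4 + (7 + D) = 3 + D)
q(G) = 2*G*(-1 + G) (q(G) = (-1 + G)*(G + G) = (-1 + G)*(2*G) = 2*G*(-1 + G))
O(17, -20)*q(-6) = (3 - 20)*(2*(-6)*(-1 - 6)) = -34*(-6)*(-7) = -17*84 = -1428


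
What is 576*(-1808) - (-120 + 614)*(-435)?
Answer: -826518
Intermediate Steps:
576*(-1808) - (-120 + 614)*(-435) = -1041408 - 494*(-435) = -1041408 - 1*(-214890) = -1041408 + 214890 = -826518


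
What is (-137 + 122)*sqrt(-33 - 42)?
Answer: -75*I*sqrt(3) ≈ -129.9*I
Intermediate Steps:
(-137 + 122)*sqrt(-33 - 42) = -75*I*sqrt(3)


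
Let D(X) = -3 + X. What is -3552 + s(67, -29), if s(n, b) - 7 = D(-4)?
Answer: -3552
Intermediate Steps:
s(n, b) = 0 (s(n, b) = 7 + (-3 - 4) = 7 - 7 = 0)
-3552 + s(67, -29) = -3552 + 0 = -3552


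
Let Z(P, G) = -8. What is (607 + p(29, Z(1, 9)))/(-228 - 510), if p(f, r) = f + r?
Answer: -314/369 ≈ -0.85095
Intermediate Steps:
(607 + p(29, Z(1, 9)))/(-228 - 510) = (607 + (29 - 8))/(-228 - 510) = (607 + 21)/(-738) = 628*(-1/738) = -314/369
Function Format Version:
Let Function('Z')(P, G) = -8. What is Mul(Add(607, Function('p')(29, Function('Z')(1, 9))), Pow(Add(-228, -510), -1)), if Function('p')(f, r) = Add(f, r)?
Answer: Rational(-314, 369) ≈ -0.85095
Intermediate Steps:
Mul(Add(607, Function('p')(29, Function('Z')(1, 9))), Pow(Add(-228, -510), -1)) = Mul(Add(607, Add(29, -8)), Pow(Add(-228, -510), -1)) = Mul(Add(607, 21), Pow(-738, -1)) = Mul(628, Rational(-1, 738)) = Rational(-314, 369)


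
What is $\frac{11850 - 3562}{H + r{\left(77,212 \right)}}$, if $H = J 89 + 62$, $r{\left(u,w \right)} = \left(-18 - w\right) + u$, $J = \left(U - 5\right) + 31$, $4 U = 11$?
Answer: $\frac{33152}{9871} \approx 3.3585$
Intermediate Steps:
$U = \frac{11}{4}$ ($U = \frac{1}{4} \cdot 11 = \frac{11}{4} \approx 2.75$)
$J = \frac{115}{4}$ ($J = \left(\frac{11}{4} - 5\right) + 31 = - \frac{9}{4} + 31 = \frac{115}{4} \approx 28.75$)
$r{\left(u,w \right)} = -18 + u - w$
$H = \frac{10483}{4}$ ($H = \frac{115}{4} \cdot 89 + 62 = \frac{10235}{4} + 62 = \frac{10483}{4} \approx 2620.8$)
$\frac{11850 - 3562}{H + r{\left(77,212 \right)}} = \frac{11850 - 3562}{\frac{10483}{4} - 153} = \frac{8288}{\frac{10483}{4} - 153} = \frac{8288}{\frac{9871}{4}} = 8288 \cdot \frac{4}{9871} = \frac{33152}{9871}$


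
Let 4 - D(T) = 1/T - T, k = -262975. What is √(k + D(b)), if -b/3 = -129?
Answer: I*√4369660387/129 ≈ 512.43*I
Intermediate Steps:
b = 387 (b = -3*(-129) = 387)
D(T) = 4 + T - 1/T (D(T) = 4 - (1/T - T) = 4 + (T - 1/T) = 4 + T - 1/T)
√(k + D(b)) = √(-262975 + (4 + 387 - 1/387)) = √(-262975 + 151316/387) = √(-101620009/387) = I*√4369660387/129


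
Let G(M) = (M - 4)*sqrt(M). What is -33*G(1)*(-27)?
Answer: -2673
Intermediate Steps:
G(M) = sqrt(M)*(-4 + M) (G(M) = (-4 + M)*sqrt(M) = sqrt(M)*(-4 + M))
-33*G(1)*(-27) = -33*sqrt(1)*(-4 + 1)*(-27) = -33*1*(-3)*(-27) = -(-99)*(-27) = -33*(-3)*(-27) = 99*(-27) = -2673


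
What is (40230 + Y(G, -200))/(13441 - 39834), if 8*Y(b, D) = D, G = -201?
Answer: -40205/26393 ≈ -1.5233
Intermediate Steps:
Y(b, D) = D/8
(40230 + Y(G, -200))/(13441 - 39834) = (40230 + (1/8)*(-200))/(13441 - 39834) = (40230 - 25)/(-26393) = 40205*(-1/26393) = -40205/26393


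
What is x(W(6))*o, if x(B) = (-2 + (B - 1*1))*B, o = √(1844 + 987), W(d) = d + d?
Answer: 108*√2831 ≈ 5746.4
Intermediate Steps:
W(d) = 2*d
o = √2831 ≈ 53.207
x(B) = B*(-3 + B) (x(B) = (-2 + (B - 1))*B = (-2 + (-1 + B))*B = (-3 + B)*B = B*(-3 + B))
x(W(6))*o = ((2*6)*(-3 + 2*6))*√2831 = (12*(-3 + 12))*√2831 = (12*9)*√2831 = 108*√2831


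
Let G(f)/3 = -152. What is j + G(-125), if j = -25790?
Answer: -26246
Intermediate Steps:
G(f) = -456 (G(f) = 3*(-152) = -456)
j + G(-125) = -25790 - 456 = -26246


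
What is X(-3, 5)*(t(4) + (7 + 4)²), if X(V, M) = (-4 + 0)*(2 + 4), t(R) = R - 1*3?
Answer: -2928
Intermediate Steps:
t(R) = -3 + R (t(R) = R - 3 = -3 + R)
X(V, M) = -24 (X(V, M) = -4*6 = -24)
X(-3, 5)*(t(4) + (7 + 4)²) = -24*((-3 + 4) + (7 + 4)²) = -24*(1 + 11²) = -24*(1 + 121) = -24*122 = -2928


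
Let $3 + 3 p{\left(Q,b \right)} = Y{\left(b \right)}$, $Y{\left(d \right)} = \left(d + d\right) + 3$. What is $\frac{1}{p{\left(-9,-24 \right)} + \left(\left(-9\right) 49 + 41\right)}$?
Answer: $- \frac{1}{416} \approx -0.0024038$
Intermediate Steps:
$Y{\left(d \right)} = 3 + 2 d$ ($Y{\left(d \right)} = 2 d + 3 = 3 + 2 d$)
$p{\left(Q,b \right)} = \frac{2 b}{3}$ ($p{\left(Q,b \right)} = -1 + \frac{3 + 2 b}{3} = -1 + \left(1 + \frac{2 b}{3}\right) = \frac{2 b}{3}$)
$\frac{1}{p{\left(-9,-24 \right)} + \left(\left(-9\right) 49 + 41\right)} = \frac{1}{\frac{2}{3} \left(-24\right) + \left(\left(-9\right) 49 + 41\right)} = \frac{1}{-16 + \left(-441 + 41\right)} = \frac{1}{-16 - 400} = \frac{1}{-416} = - \frac{1}{416}$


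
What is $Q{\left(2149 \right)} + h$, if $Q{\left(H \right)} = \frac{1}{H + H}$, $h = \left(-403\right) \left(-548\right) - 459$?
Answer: $\frac{947214731}{4298} \approx 2.2039 \cdot 10^{5}$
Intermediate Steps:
$h = 220385$ ($h = 220844 - 459 = 220385$)
$Q{\left(H \right)} = \frac{1}{2 H}$
$Q{\left(2149 \right)} + h = \frac{1}{2 \cdot 2149} + 220385 = \frac{1}{2} \cdot \frac{1}{2149} + 220385 = \frac{1}{4298} + 220385 = \frac{947214731}{4298}$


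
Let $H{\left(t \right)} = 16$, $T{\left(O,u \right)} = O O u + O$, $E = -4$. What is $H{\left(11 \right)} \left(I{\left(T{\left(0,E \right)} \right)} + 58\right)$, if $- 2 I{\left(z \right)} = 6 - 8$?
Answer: $944$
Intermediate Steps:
$T{\left(O,u \right)} = O + u O^{2}$ ($T{\left(O,u \right)} = O^{2} u + O = u O^{2} + O = O + u O^{2}$)
$I{\left(z \right)} = 1$ ($I{\left(z \right)} = - \frac{6 - 8}{2} = \left(- \frac{1}{2}\right) \left(-2\right) = 1$)
$H{\left(11 \right)} \left(I{\left(T{\left(0,E \right)} \right)} + 58\right) = 16 \left(1 + 58\right) = 16 \cdot 59 = 944$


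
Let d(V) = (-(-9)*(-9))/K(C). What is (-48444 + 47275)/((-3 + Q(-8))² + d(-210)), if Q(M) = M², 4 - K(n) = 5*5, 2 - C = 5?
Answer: -8183/26074 ≈ -0.31384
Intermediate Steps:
C = -3 (C = 2 - 1*5 = 2 - 5 = -3)
K(n) = -21 (K(n) = 4 - 5*5 = 4 - 1*25 = 4 - 25 = -21)
d(V) = 27/7 (d(V) = -(-9)*(-9)/(-21) = -9*9*(-1/21) = -81*(-1/21) = 27/7)
(-48444 + 47275)/((-3 + Q(-8))² + d(-210)) = (-48444 + 47275)/((-3 + (-8)²)² + 27/7) = -1169/((-3 + 64)² + 27/7) = -1169/(61² + 27/7) = -1169/(3721 + 27/7) = -1169/26074/7 = -1169*7/26074 = -8183/26074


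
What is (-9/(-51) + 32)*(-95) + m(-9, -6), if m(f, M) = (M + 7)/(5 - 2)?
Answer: -155878/51 ≈ -3056.4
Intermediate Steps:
m(f, M) = 7/3 + M/3 (m(f, M) = (7 + M)/3 = (7 + M)*(⅓) = 7/3 + M/3)
(-9/(-51) + 32)*(-95) + m(-9, -6) = (-9/(-51) + 32)*(-95) + (7/3 + (⅓)*(-6)) = (-9*(-1/51) + 32)*(-95) + (7/3 - 2) = (3/17 + 32)*(-95) + ⅓ = (547/17)*(-95) + ⅓ = -51965/17 + ⅓ = -155878/51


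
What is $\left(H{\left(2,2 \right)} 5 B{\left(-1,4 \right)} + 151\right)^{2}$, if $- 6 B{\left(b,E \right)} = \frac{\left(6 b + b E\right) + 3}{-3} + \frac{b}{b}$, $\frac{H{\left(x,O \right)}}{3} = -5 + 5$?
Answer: $22801$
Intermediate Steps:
$H{\left(x,O \right)} = 0$ ($H{\left(x,O \right)} = 3 \left(-5 + 5\right) = 3 \cdot 0 = 0$)
$B{\left(b,E \right)} = \frac{b}{3} + \frac{E b}{18}$ ($B{\left(b,E \right)} = - \frac{\frac{\left(6 b + b E\right) + 3}{-3} + \frac{b}{b}}{6} = - \frac{\left(\left(6 b + E b\right) + 3\right) \left(- \frac{1}{3}\right) + 1}{6} = - \frac{\left(3 + 6 b + E b\right) \left(- \frac{1}{3}\right) + 1}{6} = - \frac{\left(-1 - 2 b - \frac{E b}{3}\right) + 1}{6} = - \frac{- 2 b - \frac{E b}{3}}{6} = \frac{b}{3} + \frac{E b}{18}$)
$\left(H{\left(2,2 \right)} 5 B{\left(-1,4 \right)} + 151\right)^{2} = \left(0 \cdot 5 \cdot \frac{1}{18} \left(-1\right) \left(6 + 4\right) + 151\right)^{2} = \left(0 \cdot \frac{1}{18} \left(-1\right) 10 + 151\right)^{2} = \left(0 \left(- \frac{5}{9}\right) + 151\right)^{2} = \left(0 + 151\right)^{2} = 151^{2} = 22801$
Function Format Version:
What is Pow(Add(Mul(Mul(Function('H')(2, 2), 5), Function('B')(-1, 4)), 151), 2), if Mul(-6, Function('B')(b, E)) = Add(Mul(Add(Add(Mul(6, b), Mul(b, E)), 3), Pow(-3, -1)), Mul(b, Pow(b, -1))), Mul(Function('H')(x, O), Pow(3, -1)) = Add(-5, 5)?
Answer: 22801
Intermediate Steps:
Function('H')(x, O) = 0 (Function('H')(x, O) = Mul(3, Add(-5, 5)) = Mul(3, 0) = 0)
Function('B')(b, E) = Add(Mul(Rational(1, 3), b), Mul(Rational(1, 18), E, b)) (Function('B')(b, E) = Mul(Rational(-1, 6), Add(Mul(Add(Add(Mul(6, b), Mul(b, E)), 3), Pow(-3, -1)), Mul(b, Pow(b, -1)))) = Mul(Rational(-1, 6), Add(Mul(Add(Add(Mul(6, b), Mul(E, b)), 3), Rational(-1, 3)), 1)) = Mul(Rational(-1, 6), Add(Mul(Add(3, Mul(6, b), Mul(E, b)), Rational(-1, 3)), 1)) = Mul(Rational(-1, 6), Add(Add(-1, Mul(-2, b), Mul(Rational(-1, 3), E, b)), 1)) = Mul(Rational(-1, 6), Add(Mul(-2, b), Mul(Rational(-1, 3), E, b))) = Add(Mul(Rational(1, 3), b), Mul(Rational(1, 18), E, b)))
Pow(Add(Mul(Mul(Function('H')(2, 2), 5), Function('B')(-1, 4)), 151), 2) = Pow(Add(Mul(Mul(0, 5), Mul(Rational(1, 18), -1, Add(6, 4))), 151), 2) = Pow(Add(Mul(0, Mul(Rational(1, 18), -1, 10)), 151), 2) = Pow(Add(Mul(0, Rational(-5, 9)), 151), 2) = Pow(Add(0, 151), 2) = Pow(151, 2) = 22801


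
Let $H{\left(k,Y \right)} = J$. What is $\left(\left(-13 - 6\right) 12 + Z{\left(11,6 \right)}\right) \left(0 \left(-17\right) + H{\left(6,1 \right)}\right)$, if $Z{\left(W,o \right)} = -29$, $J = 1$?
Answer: $-257$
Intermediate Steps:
$H{\left(k,Y \right)} = 1$
$\left(\left(-13 - 6\right) 12 + Z{\left(11,6 \right)}\right) \left(0 \left(-17\right) + H{\left(6,1 \right)}\right) = \left(\left(-13 - 6\right) 12 - 29\right) \left(0 \left(-17\right) + 1\right) = \left(\left(-19\right) 12 - 29\right) \left(0 + 1\right) = \left(-228 - 29\right) 1 = \left(-257\right) 1 = -257$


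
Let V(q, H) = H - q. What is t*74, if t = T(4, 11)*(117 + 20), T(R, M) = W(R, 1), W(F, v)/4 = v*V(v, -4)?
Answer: -202760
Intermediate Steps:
W(F, v) = 4*v*(-4 - v) (W(F, v) = 4*(v*(-4 - v)) = 4*v*(-4 - v))
T(R, M) = -20 (T(R, M) = -4*1*(4 + 1) = -4*1*5 = -20)
t = -2740 (t = -20*(117 + 20) = -20*137 = -2740)
t*74 = -2740*74 = -202760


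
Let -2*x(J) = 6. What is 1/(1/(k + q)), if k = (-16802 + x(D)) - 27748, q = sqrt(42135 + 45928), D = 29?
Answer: -44553 + sqrt(88063) ≈ -44256.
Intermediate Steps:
x(J) = -3 (x(J) = -1/2*6 = -3)
q = sqrt(88063) ≈ 296.75
k = -44553 (k = (-16802 - 3) - 27748 = -16805 - 27748 = -44553)
1/(1/(k + q)) = 1/(1/(-44553 + sqrt(88063))) = -44553 + sqrt(88063)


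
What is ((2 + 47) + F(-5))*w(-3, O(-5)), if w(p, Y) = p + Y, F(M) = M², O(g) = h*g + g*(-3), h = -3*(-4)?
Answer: -3552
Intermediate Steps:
h = 12
O(g) = 9*g (O(g) = 12*g + g*(-3) = 12*g - 3*g = 9*g)
w(p, Y) = Y + p
((2 + 47) + F(-5))*w(-3, O(-5)) = ((2 + 47) + (-5)²)*(9*(-5) - 3) = (49 + 25)*(-45 - 3) = 74*(-48) = -3552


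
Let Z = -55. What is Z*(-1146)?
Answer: 63030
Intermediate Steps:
Z*(-1146) = -55*(-1146) = 63030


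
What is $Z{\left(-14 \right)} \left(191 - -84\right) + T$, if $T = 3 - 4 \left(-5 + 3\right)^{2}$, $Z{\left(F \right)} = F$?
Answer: $-3863$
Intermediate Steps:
$T = -13$ ($T = 3 - 4 \left(-2\right)^{2} = 3 - 16 = -13$)
$Z{\left(-14 \right)} \left(191 - -84\right) + T = - 14 \left(191 - -84\right) - 13 = - 14 \left(191 + 84\right) - 13 = \left(-14\right) 275 - 13 = -3850 - 13 = -3863$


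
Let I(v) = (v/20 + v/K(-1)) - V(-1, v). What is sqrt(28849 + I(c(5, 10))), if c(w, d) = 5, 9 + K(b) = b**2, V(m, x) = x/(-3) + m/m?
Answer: sqrt(4154298)/12 ≈ 169.85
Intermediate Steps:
V(m, x) = 1 - x/3 (V(m, x) = x*(-1/3) + 1 = -x/3 + 1 = 1 - x/3)
K(b) = -9 + b**2
I(v) = -1 + 31*v/120 (I(v) = (v/20 + v/(-9 + (-1)**2)) - (1 - v/3) = (v*(1/20) + v/(-9 + 1)) + (-1 + v/3) = (v/20 + v/(-8)) + (-1 + v/3) = (v/20 + v*(-1/8)) + (-1 + v/3) = (v/20 - v/8) + (-1 + v/3) = -3*v/40 + (-1 + v/3) = -1 + 31*v/120)
sqrt(28849 + I(c(5, 10))) = sqrt(28849 + (-1 + (31/120)*5)) = sqrt(28849 + (-1 + 31/24)) = sqrt(28849 + 7/24) = sqrt(692383/24) = sqrt(4154298)/12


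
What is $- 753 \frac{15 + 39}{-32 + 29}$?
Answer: $13554$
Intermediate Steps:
$- 753 \frac{15 + 39}{-32 + 29} = - 753 \frac{54}{-3} = - 753 \cdot 54 \left(- \frac{1}{3}\right) = \left(-753\right) \left(-18\right) = 13554$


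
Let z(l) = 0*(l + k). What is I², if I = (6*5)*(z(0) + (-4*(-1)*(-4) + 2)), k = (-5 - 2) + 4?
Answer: 176400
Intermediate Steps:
k = -3 (k = -7 + 4 = -3)
z(l) = 0 (z(l) = 0*(l - 3) = 0*(-3 + l) = 0)
I = -420 (I = (6*5)*(0 + (-4*(-1)*(-4) + 2)) = 30*(0 + (4*(-4) + 2)) = 30*(0 + (-16 + 2)) = 30*(0 - 14) = 30*(-14) = -420)
I² = (-420)² = 176400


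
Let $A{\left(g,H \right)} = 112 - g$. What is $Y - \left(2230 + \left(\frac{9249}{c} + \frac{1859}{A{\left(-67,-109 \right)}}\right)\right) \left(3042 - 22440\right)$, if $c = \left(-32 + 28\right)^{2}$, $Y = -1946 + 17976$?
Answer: $\frac{78313622425}{1432} \approx 5.4688 \cdot 10^{7}$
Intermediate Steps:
$Y = 16030$
$c = 16$ ($c = \left(-4\right)^{2} = 16$)
$Y - \left(2230 + \left(\frac{9249}{c} + \frac{1859}{A{\left(-67,-109 \right)}}\right)\right) \left(3042 - 22440\right) = 16030 - \left(2230 + \left(\frac{9249}{16} + \frac{1859}{112 - -67}\right)\right) \left(3042 - 22440\right) = 16030 - \left(2230 + \left(9249 \cdot \frac{1}{16} + \frac{1859}{112 + 67}\right)\right) \left(-19398\right) = 16030 - \left(2230 + \left(\frac{9249}{16} + \frac{1859}{179}\right)\right) \left(-19398\right) = 16030 - \left(2230 + \frac{1685315}{2864}\right) \left(-19398\right) = 16030 - \frac{8072035}{2864} \left(-19398\right) = 16030 - - \frac{78290667465}{1432} = 16030 + \frac{78290667465}{1432} = \frac{78313622425}{1432}$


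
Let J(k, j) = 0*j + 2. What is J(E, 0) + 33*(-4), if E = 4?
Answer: -130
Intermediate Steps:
J(k, j) = 2 (J(k, j) = 0 + 2 = 2)
J(E, 0) + 33*(-4) = 2 + 33*(-4) = 2 - 132 = -130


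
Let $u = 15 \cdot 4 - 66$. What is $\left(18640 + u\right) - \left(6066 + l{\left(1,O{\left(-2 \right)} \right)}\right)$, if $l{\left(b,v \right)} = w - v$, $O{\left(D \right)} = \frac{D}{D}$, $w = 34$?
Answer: $12535$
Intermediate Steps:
$O{\left(D \right)} = 1$
$l{\left(b,v \right)} = 34 - v$
$u = -6$ ($u = 60 - 66 = -6$)
$\left(18640 + u\right) - \left(6066 + l{\left(1,O{\left(-2 \right)} \right)}\right) = \left(18640 - 6\right) - \left(6100 - 1\right) = 18634 - 6099 = 12535$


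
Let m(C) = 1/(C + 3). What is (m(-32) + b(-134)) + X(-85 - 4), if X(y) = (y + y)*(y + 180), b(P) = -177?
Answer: -474876/29 ≈ -16375.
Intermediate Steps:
m(C) = 1/(3 + C)
X(y) = 2*y*(180 + y) (X(y) = (2*y)*(180 + y) = 2*y*(180 + y))
(m(-32) + b(-134)) + X(-85 - 4) = (1/(3 - 32) - 177) + 2*(-85 - 4)*(180 + (-85 - 4)) = (1/(-29) - 177) + 2*(-89)*(180 - 89) = (-1/29 - 177) + 2*(-89)*91 = -5134/29 - 16198 = -474876/29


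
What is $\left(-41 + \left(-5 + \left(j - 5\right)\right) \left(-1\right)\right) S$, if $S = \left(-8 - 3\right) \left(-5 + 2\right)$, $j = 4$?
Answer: $-1155$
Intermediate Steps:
$S = 33$ ($S = \left(-11\right) \left(-3\right) = 33$)
$\left(-41 + \left(-5 + \left(j - 5\right)\right) \left(-1\right)\right) S = \left(-41 + \left(-5 + \left(4 - 5\right)\right) \left(-1\right)\right) 33 = \left(-41 + \left(-5 - 1\right) \left(-1\right)\right) 33 = \left(-41 - -6\right) 33 = \left(-41 + 6\right) 33 = \left(-35\right) 33 = -1155$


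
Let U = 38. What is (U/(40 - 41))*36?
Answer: -1368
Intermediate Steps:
(U/(40 - 41))*36 = (38/(40 - 41))*36 = (38/(-1))*36 = (38*(-1))*36 = -38*36 = -1368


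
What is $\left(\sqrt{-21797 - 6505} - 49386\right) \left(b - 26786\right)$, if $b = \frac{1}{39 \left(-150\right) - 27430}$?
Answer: $\frac{22012280534133}{16640} - \frac{891438081 i \sqrt{28302}}{33280} \approx 1.3229 \cdot 10^{9} - 4.5063 \cdot 10^{6} i$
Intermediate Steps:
$b = - \frac{1}{33280}$ ($b = \frac{1}{-5850 - 27430} = \frac{1}{-33280} = - \frac{1}{33280} \approx -3.0048 \cdot 10^{-5}$)
$\left(\sqrt{-21797 - 6505} - 49386\right) \left(b - 26786\right) = \left(\sqrt{-21797 - 6505} - 49386\right) \left(- \frac{1}{33280} - 26786\right) = \left(\sqrt{-28302} - 49386\right) \left(- \frac{891438081}{33280}\right) = \left(i \sqrt{28302} - 49386\right) \left(- \frac{891438081}{33280}\right) = \left(-49386 + i \sqrt{28302}\right) \left(- \frac{891438081}{33280}\right) = \frac{22012280534133}{16640} - \frac{891438081 i \sqrt{28302}}{33280}$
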